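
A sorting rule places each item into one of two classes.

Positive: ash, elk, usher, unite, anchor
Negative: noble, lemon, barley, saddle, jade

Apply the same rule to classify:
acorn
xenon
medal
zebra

One predicate separates the groups cleanly: starts with a vowel.
acorn: starts with 'a', satisfies this → Positive.
xenon: starts with 'x', does not pass → Negative.
medal: starts with 'm', does not pass → Negative.
zebra: starts with 'z', does not pass → Negative.

Positive, Negative, Negative, Negative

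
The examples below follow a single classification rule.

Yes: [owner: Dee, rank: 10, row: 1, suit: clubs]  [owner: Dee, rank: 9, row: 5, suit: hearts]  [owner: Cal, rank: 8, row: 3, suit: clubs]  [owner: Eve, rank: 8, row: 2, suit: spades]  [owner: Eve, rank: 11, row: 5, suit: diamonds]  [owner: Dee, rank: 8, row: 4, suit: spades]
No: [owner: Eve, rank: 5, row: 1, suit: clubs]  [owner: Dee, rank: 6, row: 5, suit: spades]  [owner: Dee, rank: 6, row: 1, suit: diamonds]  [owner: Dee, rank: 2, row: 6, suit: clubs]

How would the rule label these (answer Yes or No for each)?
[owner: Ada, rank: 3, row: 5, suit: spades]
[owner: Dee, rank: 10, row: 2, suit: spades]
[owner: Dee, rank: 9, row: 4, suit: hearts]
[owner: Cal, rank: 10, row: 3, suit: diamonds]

No, Yes, Yes, Yes

'Yes' ⟺ rank ≥ 8.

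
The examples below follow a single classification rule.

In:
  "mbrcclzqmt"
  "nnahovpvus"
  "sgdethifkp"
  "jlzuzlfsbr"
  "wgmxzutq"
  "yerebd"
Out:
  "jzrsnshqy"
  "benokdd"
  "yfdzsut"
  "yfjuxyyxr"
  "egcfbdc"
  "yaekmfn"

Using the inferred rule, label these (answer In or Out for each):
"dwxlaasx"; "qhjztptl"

In, In

All 'In' examples share one property — even length — and every 'Out' example lacks it.
"dwxlaasx" → length 8 → In.
"qhjztptl" → length 8 → In.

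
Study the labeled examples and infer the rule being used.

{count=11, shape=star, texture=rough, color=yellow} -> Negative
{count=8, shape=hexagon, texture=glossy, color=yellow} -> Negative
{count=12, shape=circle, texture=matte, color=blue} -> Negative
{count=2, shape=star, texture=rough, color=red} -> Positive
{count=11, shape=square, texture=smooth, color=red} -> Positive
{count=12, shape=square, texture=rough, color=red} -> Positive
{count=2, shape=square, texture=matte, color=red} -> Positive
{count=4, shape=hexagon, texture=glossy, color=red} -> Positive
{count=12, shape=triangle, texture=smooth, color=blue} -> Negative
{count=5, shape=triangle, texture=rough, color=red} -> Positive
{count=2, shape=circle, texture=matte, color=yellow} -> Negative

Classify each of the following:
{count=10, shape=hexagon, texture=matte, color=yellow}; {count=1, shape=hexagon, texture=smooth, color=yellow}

One predicate separates the groups cleanly: color is red.

Negative, Negative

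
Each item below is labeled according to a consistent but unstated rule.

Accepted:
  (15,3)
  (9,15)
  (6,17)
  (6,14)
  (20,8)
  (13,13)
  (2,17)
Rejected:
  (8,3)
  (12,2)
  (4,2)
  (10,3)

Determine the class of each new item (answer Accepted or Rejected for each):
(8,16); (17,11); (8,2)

Accepted, Accepted, Rejected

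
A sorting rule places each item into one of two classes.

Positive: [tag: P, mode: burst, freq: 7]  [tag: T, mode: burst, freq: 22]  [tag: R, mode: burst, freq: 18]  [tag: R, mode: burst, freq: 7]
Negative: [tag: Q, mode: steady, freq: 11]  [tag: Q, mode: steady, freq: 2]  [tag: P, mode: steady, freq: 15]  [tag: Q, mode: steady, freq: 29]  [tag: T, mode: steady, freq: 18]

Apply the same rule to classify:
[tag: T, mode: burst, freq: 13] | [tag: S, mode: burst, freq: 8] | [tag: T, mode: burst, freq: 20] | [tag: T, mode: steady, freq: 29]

Positive, Positive, Positive, Negative

The classifier is using: mode is burst.
[tag: T, mode: burst, freq: 13] — mode is burst, hence Positive. [tag: S, mode: burst, freq: 8] — mode is burst, hence Positive. [tag: T, mode: burst, freq: 20] — mode is burst, hence Positive. [tag: T, mode: steady, freq: 29] — mode is steady, hence Negative.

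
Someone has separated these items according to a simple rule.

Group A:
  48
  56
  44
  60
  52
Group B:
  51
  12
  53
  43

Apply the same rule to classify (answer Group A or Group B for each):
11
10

Group B, Group B

Every 'Group A' example satisfies: even AND at least 43. None of the 'Group B' examples do.
11: 11 is odd, 11 < 43 — fails the rule, so Group B.
10: 10 is even, 10 < 43 — fails the rule, so Group B.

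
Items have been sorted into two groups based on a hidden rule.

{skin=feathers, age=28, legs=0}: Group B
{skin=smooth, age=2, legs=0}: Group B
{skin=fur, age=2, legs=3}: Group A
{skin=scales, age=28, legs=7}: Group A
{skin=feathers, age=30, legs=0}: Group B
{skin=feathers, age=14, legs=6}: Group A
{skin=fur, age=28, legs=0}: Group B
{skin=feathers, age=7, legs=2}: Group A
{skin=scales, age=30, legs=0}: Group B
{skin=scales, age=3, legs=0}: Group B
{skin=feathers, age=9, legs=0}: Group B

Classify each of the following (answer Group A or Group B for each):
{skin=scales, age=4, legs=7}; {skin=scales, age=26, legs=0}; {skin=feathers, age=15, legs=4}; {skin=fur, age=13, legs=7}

The common property of the 'Group A' items is: legs ≥ 2. No 'Group B' item has it.
Group A: {skin=scales, age=4, legs=7}, since legs = 7.
Group B: {skin=scales, age=26, legs=0}, since legs = 0.
Group A: {skin=feathers, age=15, legs=4}, since legs = 4.
Group A: {skin=fur, age=13, legs=7}, since legs = 7.

Group A, Group B, Group A, Group A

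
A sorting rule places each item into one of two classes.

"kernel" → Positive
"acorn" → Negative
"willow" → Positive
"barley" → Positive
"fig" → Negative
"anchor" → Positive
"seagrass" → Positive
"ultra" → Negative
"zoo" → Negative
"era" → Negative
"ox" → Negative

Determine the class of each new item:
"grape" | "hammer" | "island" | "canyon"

All 'Positive' examples share one property — length ≥ 6 — and every 'Negative' example lacks it.
"grape" — length 5, hence Negative. "hammer" — length 6, hence Positive. "island" — length 6, hence Positive. "canyon" — length 6, hence Positive.

Negative, Positive, Positive, Positive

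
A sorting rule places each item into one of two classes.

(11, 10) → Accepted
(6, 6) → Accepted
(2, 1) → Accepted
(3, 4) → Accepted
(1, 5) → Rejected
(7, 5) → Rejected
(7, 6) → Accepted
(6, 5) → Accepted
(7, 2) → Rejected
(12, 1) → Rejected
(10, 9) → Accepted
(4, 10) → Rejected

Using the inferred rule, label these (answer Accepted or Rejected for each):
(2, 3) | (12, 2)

Accepted, Rejected

The simplest hypothesis consistent with all the labels is: |first − second| ≤ 1.
(2, 3): Accepted (|2−3| = 1).
(12, 2): Rejected (|12−2| = 10).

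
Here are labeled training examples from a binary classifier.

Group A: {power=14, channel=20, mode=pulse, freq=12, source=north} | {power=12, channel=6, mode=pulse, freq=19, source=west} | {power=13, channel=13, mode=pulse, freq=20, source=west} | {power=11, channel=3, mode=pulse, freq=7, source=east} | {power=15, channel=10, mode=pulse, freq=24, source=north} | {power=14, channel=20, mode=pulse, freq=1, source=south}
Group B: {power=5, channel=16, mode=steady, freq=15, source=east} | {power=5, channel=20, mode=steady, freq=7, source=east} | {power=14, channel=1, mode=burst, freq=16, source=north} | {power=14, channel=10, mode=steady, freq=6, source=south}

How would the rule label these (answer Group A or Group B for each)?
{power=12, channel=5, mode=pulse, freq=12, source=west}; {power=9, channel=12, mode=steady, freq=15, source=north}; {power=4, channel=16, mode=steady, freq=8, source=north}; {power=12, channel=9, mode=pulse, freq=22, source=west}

Checking candidate rules against both groups, what survives is: mode is pulse.
{power=12, channel=5, mode=pulse, freq=12, source=west}: Group A (mode is pulse).
{power=9, channel=12, mode=steady, freq=15, source=north}: Group B (mode is steady).
{power=4, channel=16, mode=steady, freq=8, source=north}: Group B (mode is steady).
{power=12, channel=9, mode=pulse, freq=22, source=west}: Group A (mode is pulse).

Group A, Group B, Group B, Group A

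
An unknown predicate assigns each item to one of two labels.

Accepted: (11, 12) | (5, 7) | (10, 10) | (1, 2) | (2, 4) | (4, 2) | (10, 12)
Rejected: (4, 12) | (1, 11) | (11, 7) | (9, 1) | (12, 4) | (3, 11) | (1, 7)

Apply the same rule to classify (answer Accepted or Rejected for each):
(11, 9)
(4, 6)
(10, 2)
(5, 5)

Accepted, Accepted, Rejected, Accepted

The rule appears to be: |first − second| ≤ 2.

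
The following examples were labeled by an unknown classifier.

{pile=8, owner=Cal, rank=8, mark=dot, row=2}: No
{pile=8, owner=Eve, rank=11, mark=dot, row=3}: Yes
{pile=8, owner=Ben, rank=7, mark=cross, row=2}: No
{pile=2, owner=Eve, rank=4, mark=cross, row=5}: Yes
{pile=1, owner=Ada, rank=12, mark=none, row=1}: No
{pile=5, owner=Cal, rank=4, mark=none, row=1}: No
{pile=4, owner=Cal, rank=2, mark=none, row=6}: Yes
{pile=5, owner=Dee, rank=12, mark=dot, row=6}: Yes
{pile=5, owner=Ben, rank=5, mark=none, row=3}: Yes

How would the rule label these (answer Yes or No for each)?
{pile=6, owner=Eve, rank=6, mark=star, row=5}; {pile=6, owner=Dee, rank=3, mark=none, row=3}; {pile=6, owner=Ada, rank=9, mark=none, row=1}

The simplest hypothesis consistent with all the labels is: row ≥ 3.
{pile=6, owner=Eve, rank=6, mark=star, row=5}: Yes (row = 5). {pile=6, owner=Dee, rank=3, mark=none, row=3}: Yes (row = 3). {pile=6, owner=Ada, rank=9, mark=none, row=1}: No (row = 1).

Yes, Yes, No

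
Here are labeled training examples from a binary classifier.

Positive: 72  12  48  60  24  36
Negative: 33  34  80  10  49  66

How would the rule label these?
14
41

Checking candidate rules against both groups, what survives is: multiple of 12.
14: 14 = 12·1 + 2 — lacks this property, so Negative. 41: 41 = 12·3 + 5 — lacks this property, so Negative.

Negative, Negative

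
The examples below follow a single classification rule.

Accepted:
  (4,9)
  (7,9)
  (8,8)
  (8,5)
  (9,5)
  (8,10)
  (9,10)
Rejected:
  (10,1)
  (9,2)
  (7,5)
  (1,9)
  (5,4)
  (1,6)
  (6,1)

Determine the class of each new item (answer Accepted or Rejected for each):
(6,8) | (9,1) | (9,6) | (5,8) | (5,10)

The rule appears to be: sum ≥ 13.

Accepted, Rejected, Accepted, Accepted, Accepted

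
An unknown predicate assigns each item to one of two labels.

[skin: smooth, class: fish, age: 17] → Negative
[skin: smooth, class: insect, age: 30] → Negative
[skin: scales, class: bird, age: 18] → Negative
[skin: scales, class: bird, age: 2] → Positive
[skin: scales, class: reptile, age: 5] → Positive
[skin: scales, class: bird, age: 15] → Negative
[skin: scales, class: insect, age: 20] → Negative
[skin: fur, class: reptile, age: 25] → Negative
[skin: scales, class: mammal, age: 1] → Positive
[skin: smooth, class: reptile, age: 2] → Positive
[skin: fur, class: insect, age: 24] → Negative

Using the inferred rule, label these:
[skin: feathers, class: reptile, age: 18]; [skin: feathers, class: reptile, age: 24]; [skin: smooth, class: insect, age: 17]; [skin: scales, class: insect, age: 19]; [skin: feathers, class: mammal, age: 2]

Negative, Negative, Negative, Negative, Positive

A rule that fits every label: age ≤ 5 — true of each 'Positive' example, false of each 'Negative' one.
[skin: feathers, class: reptile, age: 18] → age = 18 → Negative.
[skin: feathers, class: reptile, age: 24] → age = 24 → Negative.
[skin: smooth, class: insect, age: 17] → age = 17 → Negative.
[skin: scales, class: insect, age: 19] → age = 19 → Negative.
[skin: feathers, class: mammal, age: 2] → age = 2 → Positive.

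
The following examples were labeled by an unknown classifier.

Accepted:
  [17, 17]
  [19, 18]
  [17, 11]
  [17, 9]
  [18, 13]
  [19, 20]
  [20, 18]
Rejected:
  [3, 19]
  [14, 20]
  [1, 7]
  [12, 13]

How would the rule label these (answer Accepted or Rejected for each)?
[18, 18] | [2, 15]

Accepted, Rejected

Every 'Accepted' example satisfies: first ≥ 17. None of the 'Rejected' examples do.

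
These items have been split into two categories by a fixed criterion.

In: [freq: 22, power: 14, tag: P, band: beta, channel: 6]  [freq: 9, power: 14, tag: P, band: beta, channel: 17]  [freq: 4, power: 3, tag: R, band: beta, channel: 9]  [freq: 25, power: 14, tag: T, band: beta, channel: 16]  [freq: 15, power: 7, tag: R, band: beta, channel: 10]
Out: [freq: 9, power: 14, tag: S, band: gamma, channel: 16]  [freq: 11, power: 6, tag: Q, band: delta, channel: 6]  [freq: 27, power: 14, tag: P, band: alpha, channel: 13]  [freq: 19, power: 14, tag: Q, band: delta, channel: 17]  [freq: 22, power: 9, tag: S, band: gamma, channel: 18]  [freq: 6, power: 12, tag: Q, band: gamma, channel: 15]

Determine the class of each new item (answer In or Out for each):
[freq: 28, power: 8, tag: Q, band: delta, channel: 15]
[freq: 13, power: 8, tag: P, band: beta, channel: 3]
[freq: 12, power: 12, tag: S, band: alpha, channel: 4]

Out, In, Out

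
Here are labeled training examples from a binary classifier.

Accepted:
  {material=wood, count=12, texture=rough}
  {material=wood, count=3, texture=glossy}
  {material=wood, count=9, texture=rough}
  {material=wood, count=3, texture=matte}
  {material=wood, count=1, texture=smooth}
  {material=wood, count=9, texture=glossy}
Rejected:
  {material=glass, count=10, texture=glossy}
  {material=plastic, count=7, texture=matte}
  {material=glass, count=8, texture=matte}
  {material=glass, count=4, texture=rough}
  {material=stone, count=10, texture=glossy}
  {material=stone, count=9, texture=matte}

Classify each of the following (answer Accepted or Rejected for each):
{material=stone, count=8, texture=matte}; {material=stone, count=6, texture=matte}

Rejected, Rejected

The pattern is that an item is 'Accepted' exactly when: material is wood.
{material=stone, count=8, texture=matte} → material is stone → Rejected. {material=stone, count=6, texture=matte} → material is stone → Rejected.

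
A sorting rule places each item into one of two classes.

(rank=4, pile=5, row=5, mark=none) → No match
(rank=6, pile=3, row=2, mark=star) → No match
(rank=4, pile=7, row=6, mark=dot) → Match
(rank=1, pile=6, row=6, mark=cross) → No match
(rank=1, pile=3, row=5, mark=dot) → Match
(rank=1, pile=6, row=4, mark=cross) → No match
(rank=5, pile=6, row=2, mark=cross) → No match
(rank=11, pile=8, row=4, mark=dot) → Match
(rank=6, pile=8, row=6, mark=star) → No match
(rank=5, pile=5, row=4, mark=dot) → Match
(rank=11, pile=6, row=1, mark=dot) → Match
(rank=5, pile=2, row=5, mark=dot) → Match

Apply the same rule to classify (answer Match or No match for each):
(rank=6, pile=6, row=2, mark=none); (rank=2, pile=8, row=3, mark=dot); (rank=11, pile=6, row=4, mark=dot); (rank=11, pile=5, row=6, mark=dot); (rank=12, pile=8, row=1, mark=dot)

No match, Match, Match, Match, Match

The classifier is using: mark is dot.
(rank=6, pile=6, row=2, mark=none): No match (mark is none).
(rank=2, pile=8, row=3, mark=dot): Match (mark is dot).
(rank=11, pile=6, row=4, mark=dot): Match (mark is dot).
(rank=11, pile=5, row=6, mark=dot): Match (mark is dot).
(rank=12, pile=8, row=1, mark=dot): Match (mark is dot).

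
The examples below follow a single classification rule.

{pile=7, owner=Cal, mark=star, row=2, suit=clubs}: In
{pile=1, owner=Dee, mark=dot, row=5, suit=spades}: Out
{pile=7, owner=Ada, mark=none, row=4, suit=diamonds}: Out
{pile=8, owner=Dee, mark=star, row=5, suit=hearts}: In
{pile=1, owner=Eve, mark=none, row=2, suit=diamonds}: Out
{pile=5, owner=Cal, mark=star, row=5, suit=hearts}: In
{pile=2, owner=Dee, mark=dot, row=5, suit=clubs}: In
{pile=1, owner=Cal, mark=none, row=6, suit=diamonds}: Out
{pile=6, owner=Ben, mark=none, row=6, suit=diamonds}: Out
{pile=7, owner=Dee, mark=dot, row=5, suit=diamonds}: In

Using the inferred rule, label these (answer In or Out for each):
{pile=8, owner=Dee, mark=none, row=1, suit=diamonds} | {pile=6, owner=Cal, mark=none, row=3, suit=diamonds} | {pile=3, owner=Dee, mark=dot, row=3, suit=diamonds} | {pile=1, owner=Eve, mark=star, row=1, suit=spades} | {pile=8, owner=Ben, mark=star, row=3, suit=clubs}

One predicate separates the groups cleanly: mark is not none AND pile ≥ 2.
{pile=8, owner=Dee, mark=none, row=1, suit=diamonds}: mark is none, pile = 8 — doesn't qualify, so Out.
{pile=6, owner=Cal, mark=none, row=3, suit=diamonds}: mark is none, pile = 6 — doesn't qualify, so Out.
{pile=3, owner=Dee, mark=dot, row=3, suit=diamonds}: mark is dot, pile = 3 — fits, so In.
{pile=1, owner=Eve, mark=star, row=1, suit=spades}: mark is star, pile = 1 — doesn't qualify, so Out.
{pile=8, owner=Ben, mark=star, row=3, suit=clubs}: mark is star, pile = 8 — fits, so In.

Out, Out, In, Out, In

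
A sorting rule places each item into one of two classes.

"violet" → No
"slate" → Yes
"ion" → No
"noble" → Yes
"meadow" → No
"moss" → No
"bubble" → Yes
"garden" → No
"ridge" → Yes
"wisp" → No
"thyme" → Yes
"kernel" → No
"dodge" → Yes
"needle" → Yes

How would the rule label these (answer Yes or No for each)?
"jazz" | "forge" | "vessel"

No, Yes, No

Rule: ends with 'e'. This holds for each 'Yes' example and fails for each 'No' one.
"jazz": ends with 'z' — doesn't qualify, so No.
"forge": ends with 'e' — checks out, so Yes.
"vessel": ends with 'l' — doesn't qualify, so No.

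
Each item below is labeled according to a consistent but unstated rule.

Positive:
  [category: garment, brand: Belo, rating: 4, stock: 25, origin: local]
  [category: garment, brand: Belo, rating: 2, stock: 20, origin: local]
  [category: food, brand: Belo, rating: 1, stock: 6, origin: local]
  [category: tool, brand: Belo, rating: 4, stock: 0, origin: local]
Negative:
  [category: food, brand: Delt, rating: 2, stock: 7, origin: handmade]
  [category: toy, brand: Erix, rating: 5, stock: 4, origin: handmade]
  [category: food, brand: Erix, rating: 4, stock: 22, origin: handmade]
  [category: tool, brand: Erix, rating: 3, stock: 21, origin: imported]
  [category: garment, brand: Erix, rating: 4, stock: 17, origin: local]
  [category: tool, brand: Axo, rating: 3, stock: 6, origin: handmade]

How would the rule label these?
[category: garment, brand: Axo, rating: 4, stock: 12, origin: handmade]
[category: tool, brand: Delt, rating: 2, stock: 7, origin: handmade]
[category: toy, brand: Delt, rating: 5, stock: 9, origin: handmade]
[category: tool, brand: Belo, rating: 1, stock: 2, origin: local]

All 'Positive' examples share one property — brand is Belo — and every 'Negative' example lacks it.
[category: garment, brand: Axo, rating: 4, stock: 12, origin: handmade]: Negative (brand is Axo). [category: tool, brand: Delt, rating: 2, stock: 7, origin: handmade]: Negative (brand is Delt). [category: toy, brand: Delt, rating: 5, stock: 9, origin: handmade]: Negative (brand is Delt). [category: tool, brand: Belo, rating: 1, stock: 2, origin: local]: Positive (brand is Belo).

Negative, Negative, Negative, Positive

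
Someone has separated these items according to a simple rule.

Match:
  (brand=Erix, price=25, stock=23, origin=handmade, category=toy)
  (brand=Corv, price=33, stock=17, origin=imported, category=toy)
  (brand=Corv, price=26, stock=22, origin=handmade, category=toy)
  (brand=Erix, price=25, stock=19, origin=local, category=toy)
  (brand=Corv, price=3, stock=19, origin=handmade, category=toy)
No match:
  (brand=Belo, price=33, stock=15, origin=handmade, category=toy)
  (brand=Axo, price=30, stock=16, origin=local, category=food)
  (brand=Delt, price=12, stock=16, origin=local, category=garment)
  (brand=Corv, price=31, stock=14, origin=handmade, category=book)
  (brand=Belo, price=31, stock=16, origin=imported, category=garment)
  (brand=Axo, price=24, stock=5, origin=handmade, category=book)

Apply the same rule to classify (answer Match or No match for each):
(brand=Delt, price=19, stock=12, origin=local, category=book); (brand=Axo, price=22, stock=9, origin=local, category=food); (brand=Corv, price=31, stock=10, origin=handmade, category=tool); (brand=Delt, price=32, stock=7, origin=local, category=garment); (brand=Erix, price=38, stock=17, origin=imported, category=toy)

No match, No match, No match, No match, Match

The distinguishing property — stock ≥ 17 — holds for all the 'Match' cases and none of the 'No match' cases.
(brand=Delt, price=19, stock=12, origin=local, category=book) → stock = 12 → No match. (brand=Axo, price=22, stock=9, origin=local, category=food) → stock = 9 → No match. (brand=Corv, price=31, stock=10, origin=handmade, category=tool) → stock = 10 → No match. (brand=Delt, price=32, stock=7, origin=local, category=garment) → stock = 7 → No match. (brand=Erix, price=38, stock=17, origin=imported, category=toy) → stock = 17 → Match.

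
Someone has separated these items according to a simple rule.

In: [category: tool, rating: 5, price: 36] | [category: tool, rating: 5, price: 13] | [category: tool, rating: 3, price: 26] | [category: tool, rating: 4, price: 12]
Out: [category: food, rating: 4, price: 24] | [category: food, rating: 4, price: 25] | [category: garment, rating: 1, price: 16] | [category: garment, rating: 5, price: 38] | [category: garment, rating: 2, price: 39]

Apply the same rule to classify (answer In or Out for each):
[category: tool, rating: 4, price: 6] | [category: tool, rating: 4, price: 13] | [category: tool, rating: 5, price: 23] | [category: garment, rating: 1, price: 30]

All 'In' examples share one property — category is tool — and every 'Out' example lacks it.
[category: tool, rating: 4, price: 6]: In (category is tool).
[category: tool, rating: 4, price: 13]: In (category is tool).
[category: tool, rating: 5, price: 23]: In (category is tool).
[category: garment, rating: 1, price: 30]: Out (category is garment).

In, In, In, Out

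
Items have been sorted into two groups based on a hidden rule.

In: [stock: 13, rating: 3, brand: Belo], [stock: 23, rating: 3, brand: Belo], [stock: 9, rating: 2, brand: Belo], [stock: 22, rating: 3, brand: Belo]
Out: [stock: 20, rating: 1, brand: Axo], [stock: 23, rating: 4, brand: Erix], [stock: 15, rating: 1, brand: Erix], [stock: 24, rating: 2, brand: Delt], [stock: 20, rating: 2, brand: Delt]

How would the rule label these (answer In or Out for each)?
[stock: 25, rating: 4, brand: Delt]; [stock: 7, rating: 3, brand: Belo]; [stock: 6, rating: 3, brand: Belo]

The common property of the 'In' items is: brand is Belo. No 'Out' item has it.
Out: [stock: 25, rating: 4, brand: Delt], since brand is Delt. In: [stock: 7, rating: 3, brand: Belo], since brand is Belo. In: [stock: 6, rating: 3, brand: Belo], since brand is Belo.

Out, In, In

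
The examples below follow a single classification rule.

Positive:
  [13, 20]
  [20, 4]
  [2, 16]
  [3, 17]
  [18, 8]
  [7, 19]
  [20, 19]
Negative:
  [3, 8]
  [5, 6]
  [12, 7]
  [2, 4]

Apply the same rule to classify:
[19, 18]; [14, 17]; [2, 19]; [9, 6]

The simplest hypothesis consistent with all the labels is: max ≥ 13.
[19, 18]: max 19, passes → Positive. [14, 17]: max 17, passes → Positive. [2, 19]: max 19, passes → Positive. [9, 6]: max 9, does not satisfy this → Negative.

Positive, Positive, Positive, Negative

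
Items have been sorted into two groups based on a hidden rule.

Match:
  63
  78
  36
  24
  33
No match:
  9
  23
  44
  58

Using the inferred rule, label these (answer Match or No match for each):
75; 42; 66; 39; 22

Match, Match, Match, Match, No match

The classifier is using: multiple of 3 AND at least 23.
75: 75 = 3·25, 75 ≥ 23 — fits, so Match. 42: 42 = 3·14, 42 ≥ 23 — fits, so Match. 66: 66 = 3·22, 66 ≥ 23 — fits, so Match. 39: 39 = 3·13, 39 ≥ 23 — fits, so Match. 22: 22 = 3·7 + 1, 22 < 23 — fails this test, so No match.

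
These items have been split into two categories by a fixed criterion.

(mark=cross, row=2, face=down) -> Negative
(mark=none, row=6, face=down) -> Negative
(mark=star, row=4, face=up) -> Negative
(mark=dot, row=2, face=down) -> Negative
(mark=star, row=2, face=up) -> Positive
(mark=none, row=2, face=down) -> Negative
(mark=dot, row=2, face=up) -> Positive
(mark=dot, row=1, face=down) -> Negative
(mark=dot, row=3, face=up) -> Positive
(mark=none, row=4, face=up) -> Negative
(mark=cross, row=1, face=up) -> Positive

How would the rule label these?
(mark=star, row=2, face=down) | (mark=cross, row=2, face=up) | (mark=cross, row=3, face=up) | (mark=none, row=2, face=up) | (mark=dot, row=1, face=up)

Negative, Positive, Positive, Positive, Positive

One predicate separates the groups cleanly: face is up AND row ≤ 3.
(mark=star, row=2, face=down): Negative (face is down, row = 2). (mark=cross, row=2, face=up): Positive (face is up, row = 2). (mark=cross, row=3, face=up): Positive (face is up, row = 3). (mark=none, row=2, face=up): Positive (face is up, row = 2). (mark=dot, row=1, face=up): Positive (face is up, row = 1).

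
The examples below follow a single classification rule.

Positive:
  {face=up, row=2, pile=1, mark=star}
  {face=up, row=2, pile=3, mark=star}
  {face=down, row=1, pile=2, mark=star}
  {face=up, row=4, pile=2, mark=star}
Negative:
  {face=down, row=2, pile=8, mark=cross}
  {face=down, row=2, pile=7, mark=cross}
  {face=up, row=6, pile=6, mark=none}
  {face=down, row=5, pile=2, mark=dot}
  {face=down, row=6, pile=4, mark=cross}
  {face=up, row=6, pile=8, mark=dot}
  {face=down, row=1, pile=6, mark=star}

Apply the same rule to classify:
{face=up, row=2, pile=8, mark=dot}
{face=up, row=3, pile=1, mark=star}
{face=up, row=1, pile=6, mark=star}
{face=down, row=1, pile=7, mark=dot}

The rule appears to be: mark is star AND pile ≤ 3.
{face=up, row=2, pile=8, mark=dot} — mark is dot, pile = 8, hence Negative. {face=up, row=3, pile=1, mark=star} — mark is star, pile = 1, hence Positive. {face=up, row=1, pile=6, mark=star} — mark is star, pile = 6, hence Negative. {face=down, row=1, pile=7, mark=dot} — mark is dot, pile = 7, hence Negative.

Negative, Positive, Negative, Negative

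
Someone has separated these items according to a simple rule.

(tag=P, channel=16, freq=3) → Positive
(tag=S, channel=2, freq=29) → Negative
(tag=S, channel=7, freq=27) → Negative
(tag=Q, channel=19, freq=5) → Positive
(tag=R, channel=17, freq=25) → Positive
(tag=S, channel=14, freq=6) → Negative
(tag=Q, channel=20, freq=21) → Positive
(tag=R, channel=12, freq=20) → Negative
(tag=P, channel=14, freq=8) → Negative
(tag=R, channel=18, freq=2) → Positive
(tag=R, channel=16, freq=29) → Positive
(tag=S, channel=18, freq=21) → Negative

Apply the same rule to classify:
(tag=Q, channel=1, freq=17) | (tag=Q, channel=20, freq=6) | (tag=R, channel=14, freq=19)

The rule appears to be: tag is not S AND channel ≥ 16.

Negative, Positive, Negative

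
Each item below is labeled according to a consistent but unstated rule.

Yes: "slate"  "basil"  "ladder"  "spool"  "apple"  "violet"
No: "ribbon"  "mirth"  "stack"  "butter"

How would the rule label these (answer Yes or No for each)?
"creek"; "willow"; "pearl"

The simplest hypothesis consistent with all the labels is: contains 'l'.

No, Yes, Yes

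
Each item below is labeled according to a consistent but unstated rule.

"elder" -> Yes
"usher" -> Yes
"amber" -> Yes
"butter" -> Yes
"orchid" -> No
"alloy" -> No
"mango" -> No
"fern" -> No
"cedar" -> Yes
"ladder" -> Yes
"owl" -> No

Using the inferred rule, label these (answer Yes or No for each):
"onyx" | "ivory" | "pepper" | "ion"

No, No, Yes, No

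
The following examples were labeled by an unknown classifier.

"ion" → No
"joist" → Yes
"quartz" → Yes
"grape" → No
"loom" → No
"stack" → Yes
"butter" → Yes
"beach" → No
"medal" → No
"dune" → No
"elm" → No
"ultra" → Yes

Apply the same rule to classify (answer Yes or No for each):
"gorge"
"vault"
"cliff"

One predicate separates the groups cleanly: contains 't'.
"gorge" → no 't' → No. "vault" → has 't' → Yes. "cliff" → no 't' → No.

No, Yes, No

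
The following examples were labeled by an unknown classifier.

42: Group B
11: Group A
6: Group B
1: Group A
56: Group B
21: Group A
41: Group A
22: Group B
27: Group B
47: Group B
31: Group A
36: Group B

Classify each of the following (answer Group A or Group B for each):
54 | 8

'Group A' ⟺ ends in digit 1.
54 → last digit 4 → Group B.
8 → last digit 8 → Group B.

Group B, Group B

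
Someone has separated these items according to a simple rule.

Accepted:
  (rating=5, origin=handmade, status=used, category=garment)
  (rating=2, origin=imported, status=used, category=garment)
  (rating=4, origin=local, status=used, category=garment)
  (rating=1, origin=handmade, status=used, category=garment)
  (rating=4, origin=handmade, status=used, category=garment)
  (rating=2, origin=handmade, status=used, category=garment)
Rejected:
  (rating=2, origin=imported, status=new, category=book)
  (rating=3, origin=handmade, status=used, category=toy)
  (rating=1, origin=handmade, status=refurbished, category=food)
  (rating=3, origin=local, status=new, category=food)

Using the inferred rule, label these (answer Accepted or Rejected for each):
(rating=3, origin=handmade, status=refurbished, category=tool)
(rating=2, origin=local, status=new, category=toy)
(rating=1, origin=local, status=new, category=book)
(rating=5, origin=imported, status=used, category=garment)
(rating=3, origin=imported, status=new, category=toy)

Rejected, Rejected, Rejected, Accepted, Rejected

Every 'Accepted' example satisfies: category is garment. None of the 'Rejected' examples do.
Rejected: (rating=3, origin=handmade, status=refurbished, category=tool), since category is tool.
Rejected: (rating=2, origin=local, status=new, category=toy), since category is toy.
Rejected: (rating=1, origin=local, status=new, category=book), since category is book.
Accepted: (rating=5, origin=imported, status=used, category=garment), since category is garment.
Rejected: (rating=3, origin=imported, status=new, category=toy), since category is toy.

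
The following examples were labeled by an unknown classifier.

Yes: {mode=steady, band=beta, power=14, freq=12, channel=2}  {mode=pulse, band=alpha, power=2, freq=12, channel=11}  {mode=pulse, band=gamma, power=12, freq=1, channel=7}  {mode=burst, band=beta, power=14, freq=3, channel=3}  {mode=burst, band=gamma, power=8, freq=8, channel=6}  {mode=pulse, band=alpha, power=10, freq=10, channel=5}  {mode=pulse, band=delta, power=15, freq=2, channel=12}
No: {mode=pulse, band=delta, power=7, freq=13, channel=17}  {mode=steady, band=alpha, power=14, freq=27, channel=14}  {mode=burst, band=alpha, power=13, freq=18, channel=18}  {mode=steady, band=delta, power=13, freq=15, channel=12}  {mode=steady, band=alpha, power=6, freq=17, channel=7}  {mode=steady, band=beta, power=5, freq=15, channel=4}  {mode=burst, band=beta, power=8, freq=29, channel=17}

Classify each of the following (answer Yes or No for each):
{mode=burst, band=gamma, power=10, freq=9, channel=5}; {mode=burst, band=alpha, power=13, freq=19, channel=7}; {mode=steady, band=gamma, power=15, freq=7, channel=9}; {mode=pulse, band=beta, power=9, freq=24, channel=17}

The distinguishing property — freq ≤ 12 — holds for all the 'Yes' cases and none of the 'No' cases.

Yes, No, Yes, No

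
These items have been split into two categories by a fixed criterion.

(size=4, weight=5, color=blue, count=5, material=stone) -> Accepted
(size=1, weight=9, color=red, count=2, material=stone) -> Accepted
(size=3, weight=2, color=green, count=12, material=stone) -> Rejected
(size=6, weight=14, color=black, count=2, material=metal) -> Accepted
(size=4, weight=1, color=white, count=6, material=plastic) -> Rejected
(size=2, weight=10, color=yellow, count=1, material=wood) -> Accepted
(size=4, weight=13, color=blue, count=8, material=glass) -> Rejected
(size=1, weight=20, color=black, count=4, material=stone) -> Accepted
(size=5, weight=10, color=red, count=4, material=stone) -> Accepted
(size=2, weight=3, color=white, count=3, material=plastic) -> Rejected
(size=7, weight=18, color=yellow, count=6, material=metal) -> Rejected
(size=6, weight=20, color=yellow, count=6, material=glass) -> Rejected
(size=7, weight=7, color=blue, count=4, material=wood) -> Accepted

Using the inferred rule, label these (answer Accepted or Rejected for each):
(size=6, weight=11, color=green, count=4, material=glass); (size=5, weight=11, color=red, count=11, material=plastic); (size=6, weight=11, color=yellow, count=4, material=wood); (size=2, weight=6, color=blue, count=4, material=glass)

All 'Accepted' examples share one property — count ≤ 5 AND weight ≥ 5 — and every 'Rejected' example lacks it.
(size=6, weight=11, color=green, count=4, material=glass): count = 4, weight = 11 — fits, so Accepted.
(size=5, weight=11, color=red, count=11, material=plastic): count = 11, weight = 11 — doesn't match, so Rejected.
(size=6, weight=11, color=yellow, count=4, material=wood): count = 4, weight = 11 — fits, so Accepted.
(size=2, weight=6, color=blue, count=4, material=glass): count = 4, weight = 6 — fits, so Accepted.

Accepted, Rejected, Accepted, Accepted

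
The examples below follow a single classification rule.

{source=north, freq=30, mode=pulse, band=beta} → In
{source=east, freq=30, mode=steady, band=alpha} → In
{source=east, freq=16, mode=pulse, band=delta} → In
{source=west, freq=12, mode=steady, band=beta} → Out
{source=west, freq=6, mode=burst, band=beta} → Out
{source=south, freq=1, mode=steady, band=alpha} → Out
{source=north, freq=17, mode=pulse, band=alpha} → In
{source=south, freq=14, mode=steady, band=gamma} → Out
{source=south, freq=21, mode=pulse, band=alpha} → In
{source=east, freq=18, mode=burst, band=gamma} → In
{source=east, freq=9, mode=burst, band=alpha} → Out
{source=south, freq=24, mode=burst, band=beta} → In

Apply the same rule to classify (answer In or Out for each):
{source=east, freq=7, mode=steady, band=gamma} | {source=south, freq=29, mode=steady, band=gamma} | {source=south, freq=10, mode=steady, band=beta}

Out, In, Out

A rule that fits every label: freq ≥ 16 — true of each 'In' example, false of each 'Out' one.
{source=east, freq=7, mode=steady, band=gamma}: freq = 7 — fails the rule, so Out.
{source=south, freq=29, mode=steady, band=gamma}: freq = 29 — satisfies this, so In.
{source=south, freq=10, mode=steady, band=beta}: freq = 10 — fails the rule, so Out.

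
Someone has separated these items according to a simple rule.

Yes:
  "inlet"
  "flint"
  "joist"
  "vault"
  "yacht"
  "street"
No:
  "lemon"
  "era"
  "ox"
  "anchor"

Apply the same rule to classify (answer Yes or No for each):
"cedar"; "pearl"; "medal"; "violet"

Every 'Yes' example satisfies: contains 't'. None of the 'No' examples do.
"cedar" → no 't' → No.
"pearl" → no 't' → No.
"medal" → no 't' → No.
"violet" → has 't' → Yes.

No, No, No, Yes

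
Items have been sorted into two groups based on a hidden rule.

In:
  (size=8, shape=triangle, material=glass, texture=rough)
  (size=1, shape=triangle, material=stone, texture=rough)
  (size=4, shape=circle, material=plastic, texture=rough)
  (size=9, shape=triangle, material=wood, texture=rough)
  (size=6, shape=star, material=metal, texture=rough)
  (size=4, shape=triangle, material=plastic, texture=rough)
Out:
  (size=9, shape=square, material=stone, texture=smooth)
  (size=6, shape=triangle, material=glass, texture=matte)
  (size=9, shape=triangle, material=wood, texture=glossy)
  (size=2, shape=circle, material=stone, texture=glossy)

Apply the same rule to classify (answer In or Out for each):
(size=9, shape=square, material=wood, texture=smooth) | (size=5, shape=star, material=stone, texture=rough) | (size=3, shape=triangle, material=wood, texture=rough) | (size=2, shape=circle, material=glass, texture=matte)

Out, In, In, Out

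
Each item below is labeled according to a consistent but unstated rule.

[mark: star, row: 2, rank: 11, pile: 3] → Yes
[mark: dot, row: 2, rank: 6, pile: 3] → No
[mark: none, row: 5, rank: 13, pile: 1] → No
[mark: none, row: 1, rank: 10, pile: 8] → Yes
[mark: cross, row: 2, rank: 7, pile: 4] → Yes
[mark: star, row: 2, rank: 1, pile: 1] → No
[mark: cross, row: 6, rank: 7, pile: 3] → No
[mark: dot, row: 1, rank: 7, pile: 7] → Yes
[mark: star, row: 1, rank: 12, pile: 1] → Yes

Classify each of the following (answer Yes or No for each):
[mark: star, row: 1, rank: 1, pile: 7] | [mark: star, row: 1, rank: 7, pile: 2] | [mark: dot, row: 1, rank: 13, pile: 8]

No, Yes, Yes

The simplest hypothesis consistent with all the labels is: rank ≥ 7 AND row ≤ 2.
[mark: star, row: 1, rank: 1, pile: 7]: rank = 1, row = 1, fails this test → No.
[mark: star, row: 1, rank: 7, pile: 2]: rank = 7, row = 1, fits → Yes.
[mark: dot, row: 1, rank: 13, pile: 8]: rank = 13, row = 1, fits → Yes.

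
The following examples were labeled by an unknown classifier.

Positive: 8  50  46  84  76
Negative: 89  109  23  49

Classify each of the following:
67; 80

Negative, Positive

The pattern is that an item is 'Positive' exactly when: even.
67 → 67 is odd → Negative.
80 → 80 is even → Positive.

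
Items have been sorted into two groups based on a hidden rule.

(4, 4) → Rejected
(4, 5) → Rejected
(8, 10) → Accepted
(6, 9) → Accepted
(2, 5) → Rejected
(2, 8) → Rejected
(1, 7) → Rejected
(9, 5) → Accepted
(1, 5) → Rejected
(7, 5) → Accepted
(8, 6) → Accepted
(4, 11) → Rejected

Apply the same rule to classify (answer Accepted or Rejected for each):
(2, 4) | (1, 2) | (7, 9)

The classifier is using: first ≥ 5.

Rejected, Rejected, Accepted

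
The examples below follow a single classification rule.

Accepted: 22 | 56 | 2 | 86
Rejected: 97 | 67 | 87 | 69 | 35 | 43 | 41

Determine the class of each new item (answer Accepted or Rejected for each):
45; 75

Rejected, Rejected

Every 'Accepted' example satisfies: even. None of the 'Rejected' examples do.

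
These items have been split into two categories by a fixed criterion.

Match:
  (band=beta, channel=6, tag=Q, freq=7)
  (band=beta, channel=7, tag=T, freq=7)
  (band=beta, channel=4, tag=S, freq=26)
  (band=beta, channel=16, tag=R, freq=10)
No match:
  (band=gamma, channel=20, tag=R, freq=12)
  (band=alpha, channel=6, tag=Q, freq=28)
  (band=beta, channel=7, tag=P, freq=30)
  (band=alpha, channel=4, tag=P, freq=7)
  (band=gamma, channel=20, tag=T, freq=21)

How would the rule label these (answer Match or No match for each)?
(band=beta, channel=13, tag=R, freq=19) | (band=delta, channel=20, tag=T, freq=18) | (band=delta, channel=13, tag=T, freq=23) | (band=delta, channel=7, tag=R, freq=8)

Match, No match, No match, No match

The pattern is that an item is 'Match' exactly when: band is beta AND freq ≤ 26.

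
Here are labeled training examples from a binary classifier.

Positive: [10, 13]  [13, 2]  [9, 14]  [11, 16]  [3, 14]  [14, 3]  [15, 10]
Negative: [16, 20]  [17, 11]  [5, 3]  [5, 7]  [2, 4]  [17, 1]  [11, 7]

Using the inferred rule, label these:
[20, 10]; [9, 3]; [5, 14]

Negative, Negative, Positive

Looking at the examples, the only property every 'Positive' case has and every 'Negative' case lacks is: sum is odd.
[20, 10] → 20+10 = 30 → Negative. [9, 3] → 9+3 = 12 → Negative. [5, 14] → 5+14 = 19 → Positive.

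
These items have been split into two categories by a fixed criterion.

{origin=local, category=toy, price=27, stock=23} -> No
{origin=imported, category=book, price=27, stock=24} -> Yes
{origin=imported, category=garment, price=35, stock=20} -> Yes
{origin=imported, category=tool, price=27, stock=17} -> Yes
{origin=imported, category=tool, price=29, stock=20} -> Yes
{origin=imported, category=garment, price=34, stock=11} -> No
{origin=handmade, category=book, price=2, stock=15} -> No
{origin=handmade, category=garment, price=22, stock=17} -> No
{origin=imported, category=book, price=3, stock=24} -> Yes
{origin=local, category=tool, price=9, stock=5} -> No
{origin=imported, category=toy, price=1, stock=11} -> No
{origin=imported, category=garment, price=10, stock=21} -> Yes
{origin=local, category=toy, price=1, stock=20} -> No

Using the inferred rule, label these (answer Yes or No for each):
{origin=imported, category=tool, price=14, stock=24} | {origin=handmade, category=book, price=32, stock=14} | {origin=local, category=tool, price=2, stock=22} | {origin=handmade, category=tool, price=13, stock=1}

A rule that fits every label: origin is imported AND stock ≥ 15 — true of each 'Yes' example, false of each 'No' one.

Yes, No, No, No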